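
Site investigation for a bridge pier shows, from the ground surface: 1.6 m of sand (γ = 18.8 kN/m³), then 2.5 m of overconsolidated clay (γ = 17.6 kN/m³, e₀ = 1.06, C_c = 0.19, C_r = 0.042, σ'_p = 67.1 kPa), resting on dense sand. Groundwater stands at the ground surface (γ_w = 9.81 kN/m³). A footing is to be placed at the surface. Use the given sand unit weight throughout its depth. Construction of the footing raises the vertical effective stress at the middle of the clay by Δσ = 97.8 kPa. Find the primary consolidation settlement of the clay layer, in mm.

S_c ≈ 82.5 mm

Mid-depth of clay below the ground surface: z = 1.6 + 2.5/2 = 2.85 m.
Total vertical stress at mid-clay: σ_v = 18.8×1.6 + 17.6×1.25 = 52.08 kPa.
Pore pressure: u = 9.81×(2.85 − 0) = 27.959 kPa.
Initial effective stress: σ'_0 = σ_v − u = 52.08 − 27.959 = 24.121 kPa.
Final effective stress: σ'_f = 24.121 + 97.8 = 121.92 kPa.
σ'_f = 121.92 > σ'_p = 67.1 kPa, so the stress path crosses the preconsolidation pressure — recompression up to σ'_p, then virgin compression beyond:
S_c = H/(1+e₀)·[C_r·log₁₀(σ'_p/σ'_0) + C_c·log₁₀(σ'_f/σ'_p)]
    = 2.5/2.06 × [0.042×log₁₀(67.1/24.121) + 0.19×log₁₀(121.92/67.1)]
    = 1.2136 × [0.018662 + 0.049277] = 0.08245 m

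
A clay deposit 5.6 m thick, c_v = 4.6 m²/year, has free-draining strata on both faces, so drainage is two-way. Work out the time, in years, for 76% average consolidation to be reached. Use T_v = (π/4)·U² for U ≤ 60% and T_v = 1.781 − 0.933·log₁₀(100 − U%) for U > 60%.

t ≈ 0.841 years

Drainage path length: H_d = H/2 = 2.8 m (double drainage).
U > 60%: T_v = 1.781 − 0.933·log₁₀(100 − 76) = 0.49326.
t = T_v·H_d²/c_v = 0.49326×2.8²/4.6 = 0.8407 years.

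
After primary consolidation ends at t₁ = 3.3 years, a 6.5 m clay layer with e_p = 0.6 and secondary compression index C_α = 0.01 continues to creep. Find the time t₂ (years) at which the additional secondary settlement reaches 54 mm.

S_s = C_α·H/(1+e_p)·log₁₀(t₂/t₁) ⇒ log₁₀(t₂/t₁) = S_s·(1+e_p)/(C_α·H).
log₁₀(t₂/t₁) = 0.054 × (1+0.6) / (0.01×6.5) = 1.329
t₂ = t₁ × 10^1.329 = 3.3 × 21.34 = 70.43 years

t₂ ≈ 70.4 years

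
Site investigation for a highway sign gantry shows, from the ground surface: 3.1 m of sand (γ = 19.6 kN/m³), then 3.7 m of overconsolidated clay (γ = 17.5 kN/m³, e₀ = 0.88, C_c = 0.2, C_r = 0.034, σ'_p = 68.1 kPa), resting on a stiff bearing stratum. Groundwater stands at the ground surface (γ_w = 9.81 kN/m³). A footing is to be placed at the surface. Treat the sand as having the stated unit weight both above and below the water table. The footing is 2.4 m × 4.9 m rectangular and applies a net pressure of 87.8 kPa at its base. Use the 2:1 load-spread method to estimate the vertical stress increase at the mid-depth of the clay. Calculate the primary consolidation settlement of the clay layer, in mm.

Mid-depth of clay below the ground surface: z = 3.1 + 3.7/2 = 4.95 m.
Total vertical stress at mid-clay: σ_v = 19.6×3.1 + 17.5×1.85 = 93.135 kPa.
Pore pressure: u = 9.81×(4.95 − 0) = 48.56 kPa.
Initial effective stress: σ'_0 = σ_v − u = 93.135 − 48.56 = 44.575 kPa.
Stress increase at mid-clay by the 2:1 spreading method:
Δσ = qBL/((B+z)(L+z)) = 87.8×2.4×4.9/((2.4+4.95)(4.9+4.95)) = 14.262 kPa
Final effective stress: σ'_f = 44.575 + 14.262 = 58.837 kPa.
σ'_f = 58.837 ≤ σ'_p = 68.1 kPa, so the clay remains overconsolidated and only the recompression index applies:
S_c = C_r·H/(1+e₀)·log₁₀(σ'_f/σ'_0) = 0.034×3.7/1.88×log₁₀(58.837/44.575)
    = 0.066915 × 0.12056 = 0.008067 m

S_c ≈ 8.07 mm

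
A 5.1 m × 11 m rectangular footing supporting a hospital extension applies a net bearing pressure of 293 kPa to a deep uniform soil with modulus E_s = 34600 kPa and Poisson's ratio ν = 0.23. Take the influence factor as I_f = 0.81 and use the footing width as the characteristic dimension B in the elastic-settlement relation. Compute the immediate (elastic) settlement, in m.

S_e ≈ 0.0331 m

Immediate (elastic) settlement: S_e = q·B·(1−ν²)/E_s · I_f.
S_e = 293 × 5.1 × (1 − 0.23²) / 34600 × 0.81
    = 293 × 5.1 × 0.9471 / 34600 × 0.81
    = 0.03313 m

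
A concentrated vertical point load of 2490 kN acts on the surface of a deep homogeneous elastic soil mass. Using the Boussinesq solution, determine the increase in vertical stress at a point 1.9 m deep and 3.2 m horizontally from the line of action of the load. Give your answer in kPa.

Δσ_z ≈ 11.4 kPa

Boussinesq vertical stress below a point load on an elastic half-space:
Δσ_z = 3P/(2πz²) · [1 + (r/z)²]^(−5/2)
r/z = 3.2/1.9 = 1.6842; [1+(r/z)²]^(−5/2) = 0.034685.
Δσ_z = 3×2490/(2π×1.9²) × 0.034685 = 329.33 × 0.034685 = 11.42 kPa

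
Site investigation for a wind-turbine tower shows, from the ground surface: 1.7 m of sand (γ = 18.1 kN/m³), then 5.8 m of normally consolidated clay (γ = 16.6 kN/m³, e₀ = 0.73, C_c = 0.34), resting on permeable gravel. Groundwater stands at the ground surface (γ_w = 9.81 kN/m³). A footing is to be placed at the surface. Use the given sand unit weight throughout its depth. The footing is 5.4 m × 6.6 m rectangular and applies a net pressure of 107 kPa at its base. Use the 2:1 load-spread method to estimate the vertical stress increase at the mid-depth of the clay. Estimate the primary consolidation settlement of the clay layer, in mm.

Mid-depth of clay below the ground surface: z = 1.7 + 5.8/2 = 4.6 m.
Total vertical stress at mid-clay: σ_v = 18.1×1.7 + 16.6×2.9 = 78.91 kPa.
Pore pressure: u = 9.81×(4.6 − 0) = 45.126 kPa.
Initial effective stress: σ'_0 = σ_v − u = 78.91 − 45.126 = 33.784 kPa.
Stress increase at mid-clay by the 2:1 spreading method:
Δσ = qBL/((B+z)(L+z)) = 107×5.4×6.6/((5.4+4.6)(6.6+4.6)) = 34.049 kPa
Final effective stress: σ'_f = σ'_0 + Δσ = 33.784 + 34.049 = 67.833 kPa.
Normally consolidated clay, so the full stress increment lies on the virgin compression line:
S_c = C_c·H/(1+e₀)·log₁₀(σ'_f/σ'_0) = 0.34×5.8/(1+0.73)×log₁₀(67.833/33.784)
    = 1.1399 × 0.30273 = 0.3451 m

S_c ≈ 345 mm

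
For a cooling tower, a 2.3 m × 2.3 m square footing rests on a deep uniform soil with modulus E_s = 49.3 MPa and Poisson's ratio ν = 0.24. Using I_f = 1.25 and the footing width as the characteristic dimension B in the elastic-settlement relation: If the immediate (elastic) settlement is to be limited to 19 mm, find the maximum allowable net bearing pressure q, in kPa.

q ≈ 346 kPa

E_s = 49.3 MPa = 49300 kPa.
S_e = q·B·(1−ν²)/E_s · I_f  ⇒  q = S_e·E_s / (B·(1−ν²)·I_f).
q = 0.019 × 49300 / (2.3 × 0.9424 × 1.25) = 345.7 kPa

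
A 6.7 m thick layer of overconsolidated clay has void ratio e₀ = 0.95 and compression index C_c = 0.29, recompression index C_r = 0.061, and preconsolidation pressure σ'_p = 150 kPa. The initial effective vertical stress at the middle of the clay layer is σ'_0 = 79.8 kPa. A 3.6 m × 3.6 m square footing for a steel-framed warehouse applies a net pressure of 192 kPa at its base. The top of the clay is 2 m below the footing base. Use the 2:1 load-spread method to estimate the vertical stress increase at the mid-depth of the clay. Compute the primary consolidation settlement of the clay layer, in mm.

Mid-depth of clay below the footing base: z = 2 + 6.7/2 = 5.35 m.
Stress increase at mid-clay by the 2:1 spreading method:
Δσ = qBL/((B+z)(L+z)) = 192×3.6×3.6/((3.6+5.35)(3.6+5.35)) = 31.064 kPa
Final effective stress: σ'_f = 79.8 + 31.064 = 110.86 kPa.
σ'_f = 110.86 ≤ σ'_p = 150 kPa, so the clay remains overconsolidated and only the recompression index applies:
S_c = C_r·H/(1+e₀)·log₁₀(σ'_f/σ'_0) = 0.061×6.7/1.95×log₁₀(110.86/79.8)
    = 0.20959 × 0.14277 = 0.02992 m

S_c ≈ 29.9 mm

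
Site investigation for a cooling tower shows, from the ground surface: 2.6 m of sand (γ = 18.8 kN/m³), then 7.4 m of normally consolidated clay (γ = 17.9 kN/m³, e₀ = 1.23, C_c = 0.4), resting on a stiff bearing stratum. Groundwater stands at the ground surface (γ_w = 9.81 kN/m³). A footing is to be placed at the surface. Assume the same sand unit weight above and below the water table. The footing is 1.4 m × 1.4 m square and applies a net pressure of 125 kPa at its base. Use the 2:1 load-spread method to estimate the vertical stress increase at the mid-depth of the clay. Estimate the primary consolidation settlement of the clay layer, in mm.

Mid-depth of clay below the ground surface: z = 2.6 + 7.4/2 = 6.3 m.
Total vertical stress at mid-clay: σ_v = 18.8×2.6 + 17.9×3.7 = 115.11 kPa.
Pore pressure: u = 9.81×(6.3 − 0) = 61.803 kPa.
Initial effective stress: σ'_0 = σ_v − u = 115.11 − 61.803 = 53.307 kPa.
Stress increase at mid-clay by the 2:1 spreading method:
Δσ = qBL/((B+z)(L+z)) = 125×1.4×1.4/((1.4+6.3)(1.4+6.3)) = 4.1322 kPa
Final effective stress: σ'_f = σ'_0 + Δσ = 53.307 + 4.1322 = 57.439 kPa.
Normally consolidated clay, so the full stress increment lies on the virgin compression line:
S_c = C_c·H/(1+e₀)·log₁₀(σ'_f/σ'_0) = 0.4×7.4/(1+1.23)×log₁₀(57.439/53.307)
    = 1.3274 × 0.032423 = 0.04304 m

S_c ≈ 43 mm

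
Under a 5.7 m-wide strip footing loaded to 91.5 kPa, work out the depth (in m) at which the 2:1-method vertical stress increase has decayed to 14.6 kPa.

z ≈ 30 m

2:1 spreading — at depth z the loaded area has grown by z in each plan dimension:
qB/(B+z) = Δσ_z ⇒ z = qB/Δσ_z − B = 91.5×5.7/14.6 − 5.7 = 30.02 m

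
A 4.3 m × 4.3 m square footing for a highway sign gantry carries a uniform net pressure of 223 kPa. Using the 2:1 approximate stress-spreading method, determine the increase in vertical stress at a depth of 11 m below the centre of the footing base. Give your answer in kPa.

Δσ_z ≈ 17.6 kPa

By the 2:1 method the load spreads at 1 horizontal : 2 vertical, so at depth z the loaded area has grown by z in each plan dimension:
Δσ = qBL/((B+z)(L+z)) = 223×4.3×4.3/((4.3+11)(4.3+11)) = 17.614 kPa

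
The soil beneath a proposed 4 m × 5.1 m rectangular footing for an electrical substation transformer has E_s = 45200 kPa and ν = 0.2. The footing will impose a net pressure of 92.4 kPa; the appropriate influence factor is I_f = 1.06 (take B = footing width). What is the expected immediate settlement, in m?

Immediate (elastic) settlement: S_e = q·B·(1−ν²)/E_s · I_f.
S_e = 92.4 × 4 × (1 − 0.2²) / 45200 × 1.06
    = 92.4 × 4 × 0.96 / 45200 × 1.06
    = 0.008321 m

S_e ≈ 0.00832 m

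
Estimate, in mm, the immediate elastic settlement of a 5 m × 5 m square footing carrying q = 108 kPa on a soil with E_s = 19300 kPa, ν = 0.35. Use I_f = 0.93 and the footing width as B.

Immediate (elastic) settlement: S_e = q·B·(1−ν²)/E_s · I_f.
S_e = 108 × 5 × (1 − 0.35²) / 19300 × 0.93
    = 108 × 5 × 0.8775 / 19300 × 0.93
    = 0.02283 m = 22.83 mm

S_e ≈ 22.8 mm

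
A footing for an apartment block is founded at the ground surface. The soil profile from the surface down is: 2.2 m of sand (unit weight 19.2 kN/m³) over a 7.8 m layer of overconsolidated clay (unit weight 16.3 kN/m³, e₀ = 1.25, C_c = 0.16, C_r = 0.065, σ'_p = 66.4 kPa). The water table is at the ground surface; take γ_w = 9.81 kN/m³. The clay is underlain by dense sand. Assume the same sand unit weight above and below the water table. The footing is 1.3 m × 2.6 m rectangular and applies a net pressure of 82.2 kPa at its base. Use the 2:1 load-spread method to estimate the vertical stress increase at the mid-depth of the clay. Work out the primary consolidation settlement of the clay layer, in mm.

S_c ≈ 8.78 mm

Mid-depth of clay below the ground surface: z = 2.2 + 7.8/2 = 6.1 m.
Total vertical stress at mid-clay: σ_v = 19.2×2.2 + 16.3×3.9 = 105.81 kPa.
Pore pressure: u = 9.81×(6.1 − 0) = 59.841 kPa.
Initial effective stress: σ'_0 = σ_v − u = 105.81 − 59.841 = 45.969 kPa.
Stress increase at mid-clay by the 2:1 spreading method:
Δσ = qBL/((B+z)(L+z)) = 82.2×1.3×2.6/((1.3+6.1)(2.6+6.1)) = 4.3156 kPa
Final effective stress: σ'_f = 45.969 + 4.3156 = 50.285 kPa.
σ'_f = 50.285 ≤ σ'_p = 66.4 kPa, so the clay remains overconsolidated and only the recompression index applies:
S_c = C_r·H/(1+e₀)·log₁₀(σ'_f/σ'_0) = 0.065×7.8/2.25×log₁₀(50.285/45.969)
    = 0.22534 × 0.038973 = 0.008782 m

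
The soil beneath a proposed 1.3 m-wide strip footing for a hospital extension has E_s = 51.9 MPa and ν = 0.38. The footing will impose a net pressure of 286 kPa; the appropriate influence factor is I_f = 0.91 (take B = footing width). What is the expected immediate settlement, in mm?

Immediate (elastic) settlement: S_e = q·B·(1−ν²)/E_s · I_f.
E_s = 51.9 MPa = 51900 kPa.
S_e = 286 × 1.3 × (1 − 0.38²) / 51900 × 0.91
    = 286 × 1.3 × 0.8556 / 51900 × 0.91
    = 0.005578 m = 5.578 mm

S_e ≈ 5.58 mm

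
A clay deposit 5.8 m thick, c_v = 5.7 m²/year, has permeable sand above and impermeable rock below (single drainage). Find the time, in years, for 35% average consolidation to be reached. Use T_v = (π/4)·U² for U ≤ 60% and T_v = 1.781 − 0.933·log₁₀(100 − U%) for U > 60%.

Drainage path length: H_d = H = 5.8 m (single drainage).
U ≤ 60%: T_v = (π/4)·U² = (π/4)×0.35² = 0.096211.
t = T_v·H_d²/c_v = 0.096211×5.8²/5.7 = 0.5678 years.

t ≈ 0.568 years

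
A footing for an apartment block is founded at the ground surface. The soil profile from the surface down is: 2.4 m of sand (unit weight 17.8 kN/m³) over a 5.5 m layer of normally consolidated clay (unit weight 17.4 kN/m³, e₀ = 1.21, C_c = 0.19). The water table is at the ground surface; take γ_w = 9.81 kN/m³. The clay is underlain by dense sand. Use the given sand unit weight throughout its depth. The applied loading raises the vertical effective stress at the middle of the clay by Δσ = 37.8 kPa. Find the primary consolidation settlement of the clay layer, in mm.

Mid-depth of clay below the ground surface: z = 2.4 + 5.5/2 = 5.15 m.
Total vertical stress at mid-clay: σ_v = 17.8×2.4 + 17.4×2.75 = 90.57 kPa.
Pore pressure: u = 9.81×(5.15 − 0) = 50.522 kPa.
Initial effective stress: σ'_0 = σ_v − u = 90.57 − 50.522 = 40.048 kPa.
Final effective stress: σ'_f = σ'_0 + Δσ = 40.048 + 37.8 = 77.848 kPa.
Normally consolidated clay, so the full stress increment lies on the virgin compression line:
S_c = C_c·H/(1+e₀)·log₁₀(σ'_f/σ'_0) = 0.19×5.5/(1+1.21)×log₁₀(77.848/40.048)
    = 0.47285 × 0.28867 = 0.1365 m

S_c ≈ 136 mm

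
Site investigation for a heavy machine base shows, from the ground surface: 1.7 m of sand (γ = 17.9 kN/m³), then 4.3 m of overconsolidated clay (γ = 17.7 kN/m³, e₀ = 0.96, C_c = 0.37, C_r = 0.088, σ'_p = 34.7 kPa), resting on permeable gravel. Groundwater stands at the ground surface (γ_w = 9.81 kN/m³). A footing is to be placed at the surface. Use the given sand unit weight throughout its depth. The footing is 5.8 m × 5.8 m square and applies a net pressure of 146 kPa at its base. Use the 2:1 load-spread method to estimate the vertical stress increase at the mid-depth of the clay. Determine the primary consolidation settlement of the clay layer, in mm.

Mid-depth of clay below the ground surface: z = 1.7 + 4.3/2 = 3.85 m.
Total vertical stress at mid-clay: σ_v = 17.9×1.7 + 17.7×2.15 = 68.485 kPa.
Pore pressure: u = 9.81×(3.85 − 0) = 37.769 kPa.
Initial effective stress: σ'_0 = σ_v − u = 68.485 − 37.769 = 30.716 kPa.
Stress increase at mid-clay by the 2:1 spreading method:
Δσ = qBL/((B+z)(L+z)) = 146×5.8×5.8/((5.8+3.85)(5.8+3.85)) = 52.742 kPa
Final effective stress: σ'_f = 30.716 + 52.742 = 83.458 kPa.
σ'_f = 83.458 > σ'_p = 34.7 kPa, so the stress path crosses the preconsolidation pressure — recompression up to σ'_p, then virgin compression beyond:
S_c = H/(1+e₀)·[C_r·log₁₀(σ'_p/σ'_0) + C_c·log₁₀(σ'_f/σ'_p)]
    = 4.3/1.96 × [0.088×log₁₀(34.7/30.716) + 0.37×log₁₀(83.458/34.7)]
    = 2.1939 × [0.0046609 + 0.14102] = 0.3196 m

S_c ≈ 320 mm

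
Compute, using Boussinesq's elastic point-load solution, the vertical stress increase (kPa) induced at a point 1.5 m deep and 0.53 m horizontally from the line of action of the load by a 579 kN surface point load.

Δσ_z ≈ 91.6 kPa

Boussinesq vertical stress below a point load on an elastic half-space:
Δσ_z = 3P/(2πz²) · [1 + (r/z)²]^(−5/2)
r/z = 0.53/1.5 = 0.35333; [1+(r/z)²]^(−5/2) = 0.74519.
Δσ_z = 3×579/(2π×1.5²) × 0.74519 = 122.87 × 0.74519 = 91.56 kPa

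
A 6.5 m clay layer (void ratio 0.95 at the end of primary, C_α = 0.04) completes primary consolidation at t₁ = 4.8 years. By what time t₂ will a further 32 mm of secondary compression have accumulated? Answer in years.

S_s = C_α·H/(1+e_p)·log₁₀(t₂/t₁) ⇒ log₁₀(t₂/t₁) = S_s·(1+e_p)/(C_α·H).
log₁₀(t₂/t₁) = 0.032 × (1+0.95) / (0.04×6.5) = 0.24
t₂ = t₁ × 10^0.24 = 4.8 × 1.738 = 8.341 years

t₂ ≈ 8.34 years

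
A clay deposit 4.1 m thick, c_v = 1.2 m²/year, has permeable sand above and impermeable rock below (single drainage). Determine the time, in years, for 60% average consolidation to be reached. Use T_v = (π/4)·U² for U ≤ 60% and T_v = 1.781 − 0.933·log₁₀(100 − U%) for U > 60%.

Drainage path length: H_d = H = 4.1 m (single drainage).
U ≤ 60%: T_v = (π/4)·U² = (π/4)×0.6² = 0.28274.
t = T_v·H_d²/c_v = 0.28274×4.1²/1.2 = 3.961 years.

t ≈ 3.96 years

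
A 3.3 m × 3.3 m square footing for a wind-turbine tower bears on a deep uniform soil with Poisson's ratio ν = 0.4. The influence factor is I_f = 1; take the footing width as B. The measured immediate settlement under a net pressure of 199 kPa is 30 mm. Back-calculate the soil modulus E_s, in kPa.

E_s ≈ 18400 kPa

S_e = q·B·(1−ν²)/E_s · I_f  ⇒  E_s = q·B·(1−ν²)·I_f / S_e.
E_s = 199 × 3.3 × 0.84 × 1 / 0.03 = 18390 kPa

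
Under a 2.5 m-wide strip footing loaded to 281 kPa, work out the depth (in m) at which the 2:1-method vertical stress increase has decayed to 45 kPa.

z ≈ 13.1 m

2:1 spreading — at depth z the loaded area has grown by z in each plan dimension:
qB/(B+z) = Δσ_z ⇒ z = qB/Δσ_z − B = 281×2.5/45 − 2.5 = 13.11 m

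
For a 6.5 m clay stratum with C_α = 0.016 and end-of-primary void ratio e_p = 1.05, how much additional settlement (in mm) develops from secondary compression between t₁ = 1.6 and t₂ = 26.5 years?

Secondary compression: S_s = C_α·H/(1+e_p)·log₁₀(t₂/t₁)
S_s = 0.016×6.5/(1+1.05)×log₁₀(26.5/1.6)
    = 0.05073 × 1.219 = 0.06185 m

S_s ≈ 61.8 mm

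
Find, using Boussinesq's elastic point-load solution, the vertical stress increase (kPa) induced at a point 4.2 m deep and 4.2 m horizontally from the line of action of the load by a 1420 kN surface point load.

Δσ_z ≈ 6.79 kPa

Boussinesq vertical stress below a point load on an elastic half-space:
Δσ_z = 3P/(2πz²) · [1 + (r/z)²]^(−5/2)
r/z = 4.2/4.2 = 1; [1+(r/z)²]^(−5/2) = 0.17678.
Δσ_z = 3×1420/(2π×4.2²) × 0.17678 = 38.435 × 0.17678 = 6.795 kPa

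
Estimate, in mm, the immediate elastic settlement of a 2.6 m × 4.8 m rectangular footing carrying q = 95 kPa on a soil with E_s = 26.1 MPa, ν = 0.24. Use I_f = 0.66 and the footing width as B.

Immediate (elastic) settlement: S_e = q·B·(1−ν²)/E_s · I_f.
E_s = 26.1 MPa = 26100 kPa.
S_e = 95 × 2.6 × (1 − 0.24²) / 26100 × 0.66
    = 95 × 2.6 × 0.9424 / 26100 × 0.66
    = 0.005886 m = 5.886 mm

S_e ≈ 5.89 mm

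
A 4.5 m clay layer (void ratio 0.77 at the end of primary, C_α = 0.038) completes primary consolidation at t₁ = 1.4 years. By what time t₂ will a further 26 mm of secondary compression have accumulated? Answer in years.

t₂ ≈ 2.6 years

S_s = C_α·H/(1+e_p)·log₁₀(t₂/t₁) ⇒ log₁₀(t₂/t₁) = S_s·(1+e_p)/(C_α·H).
log₁₀(t₂/t₁) = 0.026 × (1+0.77) / (0.038×4.5) = 0.2691
t₂ = t₁ × 10^0.2691 = 1.4 × 1.858 = 2.602 years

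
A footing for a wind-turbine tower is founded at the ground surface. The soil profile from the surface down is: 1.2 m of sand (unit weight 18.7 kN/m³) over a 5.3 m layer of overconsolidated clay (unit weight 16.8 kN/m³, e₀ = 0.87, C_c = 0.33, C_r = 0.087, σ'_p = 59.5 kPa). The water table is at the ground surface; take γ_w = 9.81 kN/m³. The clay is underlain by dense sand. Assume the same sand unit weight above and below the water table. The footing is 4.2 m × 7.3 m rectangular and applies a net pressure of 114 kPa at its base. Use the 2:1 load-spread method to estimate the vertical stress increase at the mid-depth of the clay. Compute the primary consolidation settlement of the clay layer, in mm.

Mid-depth of clay below the ground surface: z = 1.2 + 5.3/2 = 3.85 m.
Total vertical stress at mid-clay: σ_v = 18.7×1.2 + 16.8×2.65 = 66.96 kPa.
Pore pressure: u = 9.81×(3.85 − 0) = 37.769 kPa.
Initial effective stress: σ'_0 = σ_v − u = 66.96 − 37.769 = 29.191 kPa.
Stress increase at mid-clay by the 2:1 spreading method:
Δσ = qBL/((B+z)(L+z)) = 114×4.2×7.3/((4.2+3.85)(7.3+3.85)) = 38.941 kPa
Final effective stress: σ'_f = 29.191 + 38.941 = 68.132 kPa.
σ'_f = 68.132 > σ'_p = 59.5 kPa, so the stress path crosses the preconsolidation pressure — recompression up to σ'_p, then virgin compression beyond:
S_c = H/(1+e₀)·[C_r·log₁₀(σ'_p/σ'_0) + C_c·log₁₀(σ'_f/σ'_p)]
    = 5.3/1.87 × [0.087×log₁₀(59.5/29.191) + 0.33×log₁₀(68.132/59.5)]
    = 2.8342 × [0.026906 + 0.019415] = 0.1313 m

S_c ≈ 131 mm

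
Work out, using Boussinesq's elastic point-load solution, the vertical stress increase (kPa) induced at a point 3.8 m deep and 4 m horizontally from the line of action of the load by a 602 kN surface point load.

Δσ_z ≈ 3.09 kPa

Boussinesq vertical stress below a point load on an elastic half-space:
Δσ_z = 3P/(2πz²) · [1 + (r/z)²]^(−5/2)
r/z = 4/3.8 = 1.0526; [1+(r/z)²]^(−5/2) = 0.15499.
Δσ_z = 3×602/(2π×3.8²) × 0.15499 = 19.905 × 0.15499 = 3.085 kPa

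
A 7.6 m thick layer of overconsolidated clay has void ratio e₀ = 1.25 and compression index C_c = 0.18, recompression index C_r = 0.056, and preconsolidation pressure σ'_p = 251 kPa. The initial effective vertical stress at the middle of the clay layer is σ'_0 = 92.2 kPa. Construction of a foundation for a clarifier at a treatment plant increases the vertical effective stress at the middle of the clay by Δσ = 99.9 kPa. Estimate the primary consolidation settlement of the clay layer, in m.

Final effective stress: σ'_f = 92.2 + 99.9 = 192.1 kPa.
σ'_f = 192.1 ≤ σ'_p = 251 kPa, so the clay remains overconsolidated and only the recompression index applies:
S_c = C_r·H/(1+e₀)·log₁₀(σ'_f/σ'_0) = 0.056×7.6/2.25×log₁₀(192.1/92.2)
    = 0.18916 × 0.3188 = 0.0603 m

S_c ≈ 0.0603 m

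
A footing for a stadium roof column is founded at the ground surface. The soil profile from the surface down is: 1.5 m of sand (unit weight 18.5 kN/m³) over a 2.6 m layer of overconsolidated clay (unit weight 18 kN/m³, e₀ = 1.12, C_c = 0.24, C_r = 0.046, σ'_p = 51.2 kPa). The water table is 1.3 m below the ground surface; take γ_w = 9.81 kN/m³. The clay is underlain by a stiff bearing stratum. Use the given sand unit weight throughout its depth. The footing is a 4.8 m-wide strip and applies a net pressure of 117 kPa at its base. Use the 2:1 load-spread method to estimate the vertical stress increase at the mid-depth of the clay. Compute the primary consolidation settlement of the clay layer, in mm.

Mid-depth of clay below the ground surface: z = 1.5 + 2.6/2 = 2.8 m.
Total vertical stress at mid-clay: σ_v = 18.5×1.5 + 18×1.3 = 51.15 kPa.
Pore pressure: u = 9.81×(2.8 − 1.3) = 14.715 kPa.
Initial effective stress: σ'_0 = σ_v − u = 51.15 − 14.715 = 36.435 kPa.
Stress increase at mid-clay by the 2:1 spreading method:
Δσ = qB/(B+z) = 117×4.8/(4.8+2.8) = 73.895 kPa
Final effective stress: σ'_f = 36.435 + 73.895 = 110.33 kPa.
σ'_f = 110.33 > σ'_p = 51.2 kPa, so the stress path crosses the preconsolidation pressure — recompression up to σ'_p, then virgin compression beyond:
S_c = H/(1+e₀)·[C_r·log₁₀(σ'_p/σ'_0) + C_c·log₁₀(σ'_f/σ'_p)]
    = 2.6/2.12 × [0.046×log₁₀(51.2/36.435) + 0.24×log₁₀(110.33/51.2)]
    = 1.2264 × [0.0067966 + 0.080022] = 0.1065 m

S_c ≈ 106 mm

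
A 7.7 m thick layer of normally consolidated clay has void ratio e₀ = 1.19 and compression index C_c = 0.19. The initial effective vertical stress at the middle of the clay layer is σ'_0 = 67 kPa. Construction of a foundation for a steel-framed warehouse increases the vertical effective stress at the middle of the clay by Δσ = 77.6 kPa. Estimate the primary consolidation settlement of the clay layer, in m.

S_c ≈ 0.223 m

Final effective stress: σ'_f = σ'_0 + Δσ = 67 + 77.6 = 144.6 kPa.
Normally consolidated clay, so the full stress increment lies on the virgin compression line:
S_c = C_c·H/(1+e₀)·log₁₀(σ'_f/σ'_0) = 0.19×7.7/(1+1.19)×log₁₀(144.6/67)
    = 0.66804 × 0.33409 = 0.2232 m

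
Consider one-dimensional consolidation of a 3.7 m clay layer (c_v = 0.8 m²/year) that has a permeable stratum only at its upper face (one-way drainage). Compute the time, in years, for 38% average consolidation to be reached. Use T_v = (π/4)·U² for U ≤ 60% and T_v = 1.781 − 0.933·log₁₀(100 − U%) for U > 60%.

Drainage path length: H_d = H = 3.7 m (single drainage).
U ≤ 60%: T_v = (π/4)·U² = (π/4)×0.38² = 0.11341.
t = T_v·H_d²/c_v = 0.11341×3.7²/0.8 = 1.941 years.

t ≈ 1.94 years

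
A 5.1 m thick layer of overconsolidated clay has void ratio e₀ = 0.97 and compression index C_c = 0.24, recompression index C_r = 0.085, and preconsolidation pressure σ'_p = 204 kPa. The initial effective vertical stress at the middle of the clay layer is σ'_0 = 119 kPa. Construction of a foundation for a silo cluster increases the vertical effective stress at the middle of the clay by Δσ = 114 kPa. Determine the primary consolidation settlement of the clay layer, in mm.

S_c ≈ 87.4 mm

Final effective stress: σ'_f = 119 + 114 = 233 kPa.
σ'_f = 233 > σ'_p = 204 kPa, so the stress path crosses the preconsolidation pressure — recompression up to σ'_p, then virgin compression beyond:
S_c = H/(1+e₀)·[C_r·log₁₀(σ'_p/σ'_0) + C_c·log₁₀(σ'_f/σ'_p)]
    = 5.1/1.97 × [0.085×log₁₀(204/119) + 0.24×log₁₀(233/204)]
    = 2.5888 × [0.019897 + 0.013854] = 0.08737 m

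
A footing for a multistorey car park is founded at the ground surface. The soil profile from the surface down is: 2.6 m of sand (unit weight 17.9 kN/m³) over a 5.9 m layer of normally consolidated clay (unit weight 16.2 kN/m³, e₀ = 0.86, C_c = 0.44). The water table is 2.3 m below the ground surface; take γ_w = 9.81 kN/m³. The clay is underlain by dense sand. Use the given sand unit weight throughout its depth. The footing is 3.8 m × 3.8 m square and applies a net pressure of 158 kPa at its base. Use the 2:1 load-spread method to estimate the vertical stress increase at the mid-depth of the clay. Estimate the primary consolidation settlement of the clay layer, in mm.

S_c ≈ 212 mm

Mid-depth of clay below the ground surface: z = 2.6 + 5.9/2 = 5.55 m.
Total vertical stress at mid-clay: σ_v = 17.9×2.6 + 16.2×2.95 = 94.33 kPa.
Pore pressure: u = 9.81×(5.55 − 2.3) = 31.883 kPa.
Initial effective stress: σ'_0 = σ_v − u = 94.33 − 31.883 = 62.447 kPa.
Stress increase at mid-clay by the 2:1 spreading method:
Δσ = qBL/((B+z)(L+z)) = 158×3.8×3.8/((3.8+5.55)(3.8+5.55)) = 26.098 kPa
Final effective stress: σ'_f = σ'_0 + Δσ = 62.447 + 26.098 = 88.545 kPa.
Normally consolidated clay, so the full stress increment lies on the virgin compression line:
S_c = C_c·H/(1+e₀)·log₁₀(σ'_f/σ'_0) = 0.44×5.9/(1+0.86)×log₁₀(88.545/62.447)
    = 1.3957 × 0.15165 = 0.2117 m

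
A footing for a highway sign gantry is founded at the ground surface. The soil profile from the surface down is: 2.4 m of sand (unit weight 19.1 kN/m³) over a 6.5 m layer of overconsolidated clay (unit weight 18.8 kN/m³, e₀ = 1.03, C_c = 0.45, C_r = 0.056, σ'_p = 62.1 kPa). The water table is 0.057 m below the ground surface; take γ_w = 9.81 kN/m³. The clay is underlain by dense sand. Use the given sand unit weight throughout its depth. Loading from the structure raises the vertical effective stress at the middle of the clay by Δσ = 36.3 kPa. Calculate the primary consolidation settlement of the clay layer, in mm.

Mid-depth of clay below the ground surface: z = 2.4 + 6.5/2 = 5.65 m.
Total vertical stress at mid-clay: σ_v = 19.1×2.4 + 18.8×3.25 = 106.94 kPa.
Pore pressure: u = 9.81×(5.65 − 0.057) = 54.867 kPa.
Initial effective stress: σ'_0 = σ_v − u = 106.94 − 54.867 = 52.073 kPa.
Final effective stress: σ'_f = 52.073 + 36.3 = 88.373 kPa.
σ'_f = 88.373 > σ'_p = 62.1 kPa, so the stress path crosses the preconsolidation pressure — recompression up to σ'_p, then virgin compression beyond:
S_c = H/(1+e₀)·[C_r·log₁₀(σ'_p/σ'_0) + C_c·log₁₀(σ'_f/σ'_p)]
    = 6.5/2.03 × [0.056×log₁₀(62.1/52.073) + 0.45×log₁₀(88.373/62.1)]
    = 3.202 × [0.0042828 + 0.068953] = 0.2345 m

S_c ≈ 235 mm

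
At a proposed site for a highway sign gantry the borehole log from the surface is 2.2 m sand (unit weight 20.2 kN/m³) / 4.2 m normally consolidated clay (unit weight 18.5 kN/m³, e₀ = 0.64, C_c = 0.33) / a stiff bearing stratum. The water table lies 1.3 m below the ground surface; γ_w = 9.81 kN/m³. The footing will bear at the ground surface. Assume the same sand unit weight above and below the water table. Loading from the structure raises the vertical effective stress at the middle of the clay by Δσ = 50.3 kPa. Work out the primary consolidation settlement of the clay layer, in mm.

Mid-depth of clay below the ground surface: z = 2.2 + 4.2/2 = 4.3 m.
Total vertical stress at mid-clay: σ_v = 20.2×2.2 + 18.5×2.1 = 83.29 kPa.
Pore pressure: u = 9.81×(4.3 − 1.3) = 29.43 kPa.
Initial effective stress: σ'_0 = σ_v − u = 83.29 − 29.43 = 53.86 kPa.
Final effective stress: σ'_f = σ'_0 + Δσ = 53.86 + 50.3 = 104.16 kPa.
Normally consolidated clay, so the full stress increment lies on the virgin compression line:
S_c = C_c·H/(1+e₀)·log₁₀(σ'_f/σ'_0) = 0.33×4.2/(1+0.64)×log₁₀(104.16/53.86)
    = 0.84512 × 0.28643 = 0.2421 m

S_c ≈ 242 mm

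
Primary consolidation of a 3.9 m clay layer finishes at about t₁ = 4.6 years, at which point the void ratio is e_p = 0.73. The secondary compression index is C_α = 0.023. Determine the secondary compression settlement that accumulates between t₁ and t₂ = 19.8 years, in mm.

Secondary compression: S_s = C_α·H/(1+e_p)·log₁₀(t₂/t₁)
S_s = 0.023×3.9/(1+0.73)×log₁₀(19.8/4.6)
    = 0.05185 × 0.6339 = 0.03287 m

S_s ≈ 32.9 mm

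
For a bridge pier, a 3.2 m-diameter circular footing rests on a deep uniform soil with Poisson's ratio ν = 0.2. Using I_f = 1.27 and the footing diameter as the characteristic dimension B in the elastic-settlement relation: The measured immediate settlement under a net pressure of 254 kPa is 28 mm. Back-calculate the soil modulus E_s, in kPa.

E_s ≈ 35400 kPa

S_e = q·B·(1−ν²)/E_s · I_f  ⇒  E_s = q·B·(1−ν²)·I_f / S_e.
E_s = 254 × 3.2 × 0.96 × 1.27 / 0.028 = 35390 kPa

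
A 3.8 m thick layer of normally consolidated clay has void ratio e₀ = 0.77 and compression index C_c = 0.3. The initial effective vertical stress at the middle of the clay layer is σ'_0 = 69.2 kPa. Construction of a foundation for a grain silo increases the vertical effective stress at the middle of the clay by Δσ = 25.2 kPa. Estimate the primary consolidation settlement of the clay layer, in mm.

Final effective stress: σ'_f = σ'_0 + Δσ = 69.2 + 25.2 = 94.4 kPa.
Normally consolidated clay, so the full stress increment lies on the virgin compression line:
S_c = C_c·H/(1+e₀)·log₁₀(σ'_f/σ'_0) = 0.3×3.8/(1+0.77)×log₁₀(94.4/69.2)
    = 0.64407 × 0.13487 = 0.08687 m

S_c ≈ 86.9 mm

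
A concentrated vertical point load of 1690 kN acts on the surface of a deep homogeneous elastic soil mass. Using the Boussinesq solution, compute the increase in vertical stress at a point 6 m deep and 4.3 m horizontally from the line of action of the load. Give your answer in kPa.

Δσ_z ≈ 7.95 kPa

Boussinesq vertical stress below a point load on an elastic half-space:
Δσ_z = 3P/(2πz²) · [1 + (r/z)²]^(−5/2)
r/z = 4.3/6 = 0.71667; [1+(r/z)²]^(−5/2) = 0.35478.
Δσ_z = 3×1690/(2π×6²) × 0.35478 = 22.414 × 0.35478 = 7.952 kPa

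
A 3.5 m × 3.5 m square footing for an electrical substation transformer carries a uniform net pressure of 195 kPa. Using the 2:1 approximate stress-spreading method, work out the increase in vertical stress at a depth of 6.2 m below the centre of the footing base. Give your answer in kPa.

By the 2:1 method the load spreads at 1 horizontal : 2 vertical, so at depth z the loaded area has grown by z in each plan dimension:
Δσ = qBL/((B+z)(L+z)) = 195×3.5×3.5/((3.5+6.2)(3.5+6.2)) = 25.388 kPa

Δσ_z ≈ 25.4 kPa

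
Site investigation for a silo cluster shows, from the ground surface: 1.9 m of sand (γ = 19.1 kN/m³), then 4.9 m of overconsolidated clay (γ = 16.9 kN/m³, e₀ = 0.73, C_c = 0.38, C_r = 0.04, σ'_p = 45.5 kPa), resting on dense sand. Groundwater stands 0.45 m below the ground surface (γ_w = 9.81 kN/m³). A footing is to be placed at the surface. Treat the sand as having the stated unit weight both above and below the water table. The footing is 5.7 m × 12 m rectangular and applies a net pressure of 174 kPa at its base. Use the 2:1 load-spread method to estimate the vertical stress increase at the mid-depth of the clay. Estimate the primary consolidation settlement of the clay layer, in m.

Mid-depth of clay below the ground surface: z = 1.9 + 4.9/2 = 4.35 m.
Total vertical stress at mid-clay: σ_v = 19.1×1.9 + 16.9×2.45 = 77.695 kPa.
Pore pressure: u = 9.81×(4.35 − 0.45) = 38.259 kPa.
Initial effective stress: σ'_0 = σ_v − u = 77.695 − 38.259 = 39.436 kPa.
Stress increase at mid-clay by the 2:1 spreading method:
Δσ = qBL/((B+z)(L+z)) = 174×5.7×12/((5.7+4.35)(12+4.35)) = 72.431 kPa
Final effective stress: σ'_f = 39.436 + 72.431 = 111.87 kPa.
σ'_f = 111.87 > σ'_p = 45.5 kPa, so the stress path crosses the preconsolidation pressure — recompression up to σ'_p, then virgin compression beyond:
S_c = H/(1+e₀)·[C_r·log₁₀(σ'_p/σ'_0) + C_c·log₁₀(σ'_f/σ'_p)]
    = 4.9/1.73 × [0.04×log₁₀(45.5/39.436) + 0.38×log₁₀(111.87/45.5)]
    = 2.8324 × [0.0024847 + 0.14847] = 0.4276 m

S_c ≈ 0.428 m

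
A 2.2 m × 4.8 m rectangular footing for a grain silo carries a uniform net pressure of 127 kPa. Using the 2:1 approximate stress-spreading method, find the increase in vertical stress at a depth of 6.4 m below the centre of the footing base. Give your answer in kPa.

By the 2:1 method the load spreads at 1 horizontal : 2 vertical, so at depth z the loaded area has grown by z in each plan dimension:
Δσ = qBL/((B+z)(L+z)) = 127×2.2×4.8/((2.2+6.4)(4.8+6.4)) = 13.924 kPa

Δσ_z ≈ 13.9 kPa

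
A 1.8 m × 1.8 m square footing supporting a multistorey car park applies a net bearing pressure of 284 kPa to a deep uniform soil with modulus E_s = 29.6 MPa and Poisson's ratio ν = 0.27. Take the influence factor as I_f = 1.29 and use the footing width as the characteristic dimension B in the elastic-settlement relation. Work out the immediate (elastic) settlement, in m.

S_e ≈ 0.0207 m

Immediate (elastic) settlement: S_e = q·B·(1−ν²)/E_s · I_f.
E_s = 29.6 MPa = 29600 kPa.
S_e = 284 × 1.8 × (1 − 0.27²) / 29600 × 1.29
    = 284 × 1.8 × 0.9271 / 29600 × 1.29
    = 0.02065 m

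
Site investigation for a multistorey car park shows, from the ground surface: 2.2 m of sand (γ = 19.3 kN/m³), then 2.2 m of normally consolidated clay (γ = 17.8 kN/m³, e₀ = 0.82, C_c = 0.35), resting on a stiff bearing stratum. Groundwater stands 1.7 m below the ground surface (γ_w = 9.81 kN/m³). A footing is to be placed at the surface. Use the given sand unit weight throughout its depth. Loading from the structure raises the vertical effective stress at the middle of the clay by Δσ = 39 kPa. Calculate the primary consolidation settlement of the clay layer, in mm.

S_c ≈ 112 mm

Mid-depth of clay below the ground surface: z = 2.2 + 2.2/2 = 3.3 m.
Total vertical stress at mid-clay: σ_v = 19.3×2.2 + 17.8×1.1 = 62.04 kPa.
Pore pressure: u = 9.81×(3.3 − 1.7) = 15.696 kPa.
Initial effective stress: σ'_0 = σ_v − u = 62.04 − 15.696 = 46.344 kPa.
Final effective stress: σ'_f = σ'_0 + Δσ = 46.344 + 39 = 85.344 kPa.
Normally consolidated clay, so the full stress increment lies on the virgin compression line:
S_c = C_c·H/(1+e₀)·log₁₀(σ'_f/σ'_0) = 0.35×2.2/(1+0.82)×log₁₀(85.344/46.344)
    = 0.42308 × 0.26518 = 0.1122 m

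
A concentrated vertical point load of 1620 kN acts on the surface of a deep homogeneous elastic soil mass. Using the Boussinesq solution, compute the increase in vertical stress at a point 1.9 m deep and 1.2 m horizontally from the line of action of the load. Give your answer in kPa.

Δσ_z ≈ 92.6 kPa

Boussinesq vertical stress below a point load on an elastic half-space:
Δσ_z = 3P/(2πz²) · [1 + (r/z)²]^(−5/2)
r/z = 1.2/1.9 = 0.63158; [1+(r/z)²]^(−5/2) = 0.43206.
Δσ_z = 3×1620/(2π×1.9²) × 0.43206 = 214.26 × 0.43206 = 92.57 kPa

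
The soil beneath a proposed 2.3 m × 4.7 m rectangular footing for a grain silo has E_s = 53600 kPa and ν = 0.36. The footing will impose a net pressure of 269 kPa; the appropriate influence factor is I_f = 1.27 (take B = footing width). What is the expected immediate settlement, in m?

Immediate (elastic) settlement: S_e = q·B·(1−ν²)/E_s · I_f.
S_e = 269 × 2.3 × (1 − 0.36²) / 53600 × 1.27
    = 269 × 2.3 × 0.8704 / 53600 × 1.27
    = 0.01276 m

S_e ≈ 0.0128 m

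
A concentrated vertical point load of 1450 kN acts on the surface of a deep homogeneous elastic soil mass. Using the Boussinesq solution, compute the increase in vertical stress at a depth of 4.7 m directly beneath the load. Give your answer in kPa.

Δσ_z ≈ 31.3 kPa

Boussinesq vertical stress below a point load on an elastic half-space:
Δσ_z = 3P/(2πz²) · [1 + (r/z)²]^(−5/2)
r/z = 0/4.7 = 0; [1+(r/z)²]^(−5/2) = 1.
Δσ_z = 3×1450/(2π×4.7²) × 1 = 31.341 × 1 = 31.34 kPa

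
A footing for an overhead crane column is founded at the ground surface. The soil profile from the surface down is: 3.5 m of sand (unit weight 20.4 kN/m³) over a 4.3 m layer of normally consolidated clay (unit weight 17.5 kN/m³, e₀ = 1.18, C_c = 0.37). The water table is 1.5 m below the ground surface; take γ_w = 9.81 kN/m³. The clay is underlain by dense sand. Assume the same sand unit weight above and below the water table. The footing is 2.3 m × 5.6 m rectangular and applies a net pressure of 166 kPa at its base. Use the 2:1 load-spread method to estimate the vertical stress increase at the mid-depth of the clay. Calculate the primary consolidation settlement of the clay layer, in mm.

Mid-depth of clay below the ground surface: z = 3.5 + 4.3/2 = 5.65 m.
Total vertical stress at mid-clay: σ_v = 20.4×3.5 + 17.5×2.15 = 109.02 kPa.
Pore pressure: u = 9.81×(5.65 − 1.5) = 40.712 kPa.
Initial effective stress: σ'_0 = σ_v − u = 109.02 − 40.712 = 68.308 kPa.
Stress increase at mid-clay by the 2:1 spreading method:
Δσ = qBL/((B+z)(L+z)) = 166×2.3×5.6/((2.3+5.65)(5.6+5.65)) = 23.906 kPa
Final effective stress: σ'_f = σ'_0 + Δσ = 68.308 + 23.906 = 92.214 kPa.
Normally consolidated clay, so the full stress increment lies on the virgin compression line:
S_c = C_c·H/(1+e₀)·log₁₀(σ'_f/σ'_0) = 0.37×4.3/(1+1.18)×log₁₀(92.214/68.308)
    = 0.72982 × 0.13033 = 0.09512 m

S_c ≈ 95.1 mm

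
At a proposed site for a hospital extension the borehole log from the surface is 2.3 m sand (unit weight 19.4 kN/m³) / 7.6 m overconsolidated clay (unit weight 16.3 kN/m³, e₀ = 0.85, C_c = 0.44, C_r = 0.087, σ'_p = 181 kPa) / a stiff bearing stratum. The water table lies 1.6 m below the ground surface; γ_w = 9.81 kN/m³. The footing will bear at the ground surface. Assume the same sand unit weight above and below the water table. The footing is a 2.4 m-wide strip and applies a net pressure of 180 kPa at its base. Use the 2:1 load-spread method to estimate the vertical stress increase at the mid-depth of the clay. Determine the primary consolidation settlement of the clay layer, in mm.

Mid-depth of clay below the ground surface: z = 2.3 + 7.6/2 = 6.1 m.
Total vertical stress at mid-clay: σ_v = 19.4×2.3 + 16.3×3.8 = 106.56 kPa.
Pore pressure: u = 9.81×(6.1 − 1.6) = 44.145 kPa.
Initial effective stress: σ'_0 = σ_v − u = 106.56 − 44.145 = 62.415 kPa.
Stress increase at mid-clay by the 2:1 spreading method:
Δσ = qB/(B+z) = 180×2.4/(2.4+6.1) = 50.824 kPa
Final effective stress: σ'_f = 62.415 + 50.824 = 113.24 kPa.
σ'_f = 113.24 ≤ σ'_p = 181 kPa, so the clay remains overconsolidated and only the recompression index applies:
S_c = C_r·H/(1+e₀)·log₁₀(σ'_f/σ'_0) = 0.087×7.6/1.85×log₁₀(113.24/62.415)
    = 0.3574 × 0.25871 = 0.09246 m

S_c ≈ 92.5 mm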